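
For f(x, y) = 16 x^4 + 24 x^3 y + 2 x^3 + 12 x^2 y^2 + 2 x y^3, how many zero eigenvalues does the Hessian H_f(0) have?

2

The Hessian at 0 is [[0, 0], [0, 0]] of rank 0; hence corank 2.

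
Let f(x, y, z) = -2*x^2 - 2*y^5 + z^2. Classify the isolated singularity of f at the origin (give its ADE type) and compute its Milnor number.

The Hessian of f at 0 has rank 2. Corank 1: A-series; mu = 4 gives A_4.

Type A_4, Milnor number mu = 4.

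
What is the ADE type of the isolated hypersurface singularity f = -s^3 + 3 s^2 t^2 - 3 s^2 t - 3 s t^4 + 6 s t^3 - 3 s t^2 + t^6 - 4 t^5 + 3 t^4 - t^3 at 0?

E8

The Hessian of f at 0 is [[0, 0], [0, 0]] with rank 0, so corank 2. A Groebner basis of the Jacobian ideal J(f) in C{s,t} is {t^4, s^3 + 3*s^2*t + 3*s^2/2 + 3*s*t - 2*t^3 + 3*t^2/2, -s^2/2 + s*t^2 - s*t + t^3 - t^2/2}; counting standard monomials gives mu = 8. Corank 2; j^3 = -(s + t)^3 is a perfect cube, so E-series; the 5-jet and mu = 8 give E_8.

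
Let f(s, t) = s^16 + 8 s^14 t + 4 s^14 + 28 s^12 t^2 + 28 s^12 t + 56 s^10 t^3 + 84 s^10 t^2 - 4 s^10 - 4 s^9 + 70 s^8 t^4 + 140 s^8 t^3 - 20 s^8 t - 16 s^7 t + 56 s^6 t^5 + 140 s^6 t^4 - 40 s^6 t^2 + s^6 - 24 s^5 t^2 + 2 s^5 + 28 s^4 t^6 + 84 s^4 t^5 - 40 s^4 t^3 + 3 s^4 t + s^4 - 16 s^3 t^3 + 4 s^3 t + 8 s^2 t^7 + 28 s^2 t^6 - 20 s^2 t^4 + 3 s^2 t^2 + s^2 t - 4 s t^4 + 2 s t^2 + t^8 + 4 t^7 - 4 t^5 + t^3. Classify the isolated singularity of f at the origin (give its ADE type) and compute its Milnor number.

The Hessian of f at 0 has rank 0. Corank 2; j^3 = t*(s + t)^2 has shape L^2 M (L != M), so D-series; mu = 9 gives D_9.

Type D_9, Milnor number mu = 9.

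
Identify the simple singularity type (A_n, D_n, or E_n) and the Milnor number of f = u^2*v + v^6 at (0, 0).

Type D_7, Milnor number mu = 7.

The Hessian of f at 0 has rank 0. Corank 2; j^3 = u^2*v has shape L^2 M (L != M), so D-series; mu = 7 gives D_7.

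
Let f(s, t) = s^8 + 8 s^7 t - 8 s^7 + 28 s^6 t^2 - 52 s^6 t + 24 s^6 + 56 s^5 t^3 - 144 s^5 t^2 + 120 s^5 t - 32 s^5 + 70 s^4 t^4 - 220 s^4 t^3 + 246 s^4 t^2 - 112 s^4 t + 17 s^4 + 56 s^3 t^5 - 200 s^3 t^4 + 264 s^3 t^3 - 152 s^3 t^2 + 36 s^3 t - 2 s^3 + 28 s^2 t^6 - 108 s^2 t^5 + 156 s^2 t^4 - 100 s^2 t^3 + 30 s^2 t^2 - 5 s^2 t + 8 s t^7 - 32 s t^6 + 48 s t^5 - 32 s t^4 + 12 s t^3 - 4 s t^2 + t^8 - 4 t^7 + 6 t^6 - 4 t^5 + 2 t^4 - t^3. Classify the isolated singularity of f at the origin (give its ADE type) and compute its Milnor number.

Type D5, Milnor number mu = 5.

The Hessian of f at 0 has rank 0. Corank 2; j^3 = -(s + t)^2*(2*s + t) has shape L^2 M (L != M), so D-series; mu = 5 gives D_5.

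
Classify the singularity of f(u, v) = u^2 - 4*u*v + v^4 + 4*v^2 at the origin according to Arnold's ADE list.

The Hessian of f at 0 has rank 1. Corank 1: A-series; mu = 3 gives A_3.

A_3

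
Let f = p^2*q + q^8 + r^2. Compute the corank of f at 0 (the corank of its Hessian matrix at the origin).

2

The Hessian at 0 is [[0, 0, 0], [0, 0, 0], [0, 0, 2]] of rank 1; hence corank 2.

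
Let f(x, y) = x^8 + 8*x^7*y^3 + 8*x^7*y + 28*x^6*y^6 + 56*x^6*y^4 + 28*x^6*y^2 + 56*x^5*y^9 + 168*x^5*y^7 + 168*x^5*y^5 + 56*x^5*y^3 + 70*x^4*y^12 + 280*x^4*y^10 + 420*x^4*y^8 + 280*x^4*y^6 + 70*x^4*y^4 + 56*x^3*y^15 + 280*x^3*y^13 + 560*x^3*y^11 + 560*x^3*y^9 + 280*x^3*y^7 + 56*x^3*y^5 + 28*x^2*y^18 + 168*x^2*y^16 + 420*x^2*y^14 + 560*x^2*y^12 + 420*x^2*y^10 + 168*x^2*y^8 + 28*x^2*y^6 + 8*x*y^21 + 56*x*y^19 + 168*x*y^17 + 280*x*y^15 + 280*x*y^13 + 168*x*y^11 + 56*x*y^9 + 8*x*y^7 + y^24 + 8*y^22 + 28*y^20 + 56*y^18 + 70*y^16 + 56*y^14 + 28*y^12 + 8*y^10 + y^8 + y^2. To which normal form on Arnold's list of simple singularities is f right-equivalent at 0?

The Hessian of f at 0 has rank 1. Corank 1: A-series; mu = 7 gives A_7.

A7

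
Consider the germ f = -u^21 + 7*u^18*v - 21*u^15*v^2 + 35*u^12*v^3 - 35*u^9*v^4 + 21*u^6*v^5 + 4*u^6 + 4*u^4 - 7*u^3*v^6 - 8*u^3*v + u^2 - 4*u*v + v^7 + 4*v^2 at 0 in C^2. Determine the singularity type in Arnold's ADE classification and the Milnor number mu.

Type A_6, Milnor number mu = 6.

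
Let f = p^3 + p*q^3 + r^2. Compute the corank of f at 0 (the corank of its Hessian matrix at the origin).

The Hessian at 0 is [[0, 0, 0], [0, 0, 0], [0, 0, 2]] of rank 1; hence corank 2.

2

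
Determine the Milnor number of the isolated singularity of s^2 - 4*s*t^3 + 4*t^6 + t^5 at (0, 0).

The Hessian of f at 0 has rank 1. Corank 1: A-series; mu = 4 gives A_4.

4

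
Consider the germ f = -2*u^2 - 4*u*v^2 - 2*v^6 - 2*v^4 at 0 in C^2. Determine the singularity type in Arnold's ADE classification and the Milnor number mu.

The Hessian of f at 0 is [[-4, 0], [0, 0]] with rank 1, so corank 1. A Groebner basis of the Jacobian ideal J(f) in C{u,v} is {u^3, u^2*v, u + v^2}; counting standard monomials gives mu = 5. Corank 1: A-series; mu = 5 gives A_5.

Type A5, Milnor number mu = 5.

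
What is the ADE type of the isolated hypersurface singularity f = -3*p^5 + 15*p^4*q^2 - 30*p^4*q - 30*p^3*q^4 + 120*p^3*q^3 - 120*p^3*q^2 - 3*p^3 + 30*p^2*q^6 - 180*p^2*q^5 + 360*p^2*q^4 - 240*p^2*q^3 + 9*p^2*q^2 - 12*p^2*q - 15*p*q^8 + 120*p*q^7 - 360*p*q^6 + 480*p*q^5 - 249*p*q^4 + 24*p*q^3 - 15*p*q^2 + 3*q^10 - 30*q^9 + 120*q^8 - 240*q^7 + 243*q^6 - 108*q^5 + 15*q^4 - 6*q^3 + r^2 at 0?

D_{6}

The Hessian of f at 0 has rank 1. Corank 2; j^3 = -3*(p + q)^2*(p + 2*q) has shape L^2 M (L != M), so D-series; mu = 6 gives D_6.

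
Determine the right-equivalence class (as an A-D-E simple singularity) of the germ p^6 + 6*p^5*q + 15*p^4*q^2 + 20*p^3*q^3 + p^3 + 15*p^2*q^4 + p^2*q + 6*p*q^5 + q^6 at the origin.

D_{7}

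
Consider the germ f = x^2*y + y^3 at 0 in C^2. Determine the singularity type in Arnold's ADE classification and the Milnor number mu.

The Hessian of f at 0 is [[0, 0], [0, 0]] with rank 0, so corank 2. A Groebner basis of the Jacobian ideal J(f) in C{x,y} is {y^3, x^2 + 3*y^2, x*y}; counting standard monomials gives mu = 4. Corank 2; j^3 = y*(x^2 + y^2) splits into three distinct lines over C (the quadratic factor has nonzero discriminant), so D_4.

Type D4, Milnor number mu = 4.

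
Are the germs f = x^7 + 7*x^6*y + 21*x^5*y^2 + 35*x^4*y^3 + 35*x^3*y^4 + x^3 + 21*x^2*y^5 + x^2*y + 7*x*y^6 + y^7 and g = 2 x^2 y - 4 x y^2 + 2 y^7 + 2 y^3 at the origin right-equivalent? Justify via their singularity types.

Yes.

The Hessian of f at 0 has rank 0. Corank 2; j^3 = x^2*(x + y) has shape L^2 M (L != M), so D-series; mu = 8 gives D_8. The Hessian of g at 0 has rank 0. Corank 2; j^3 = 2*y*(x - y)^2 has shape L^2 M (L != M), so D-series; mu = 8 gives D_8. Both have type D_8, hence right-equivalent.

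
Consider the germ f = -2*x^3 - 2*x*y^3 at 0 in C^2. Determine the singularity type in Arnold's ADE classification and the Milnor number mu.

Type E_{7}, Milnor number mu = 7.

The Hessian of f at 0 is [[0, 0], [0, 0]] with rank 0, so corank 2. A Groebner basis of the Jacobian ideal J(f) in C{x,y} is {x^3, x*y^2, 3*x^2 + y^3}; counting standard monomials gives mu = 7. Corank 2; j^3 = -2*x^3 is a perfect cube, so E-series; the 4-jet and mu = 7 give E_7.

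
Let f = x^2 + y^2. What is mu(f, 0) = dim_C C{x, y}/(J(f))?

1

The Hessian of f at 0 has rank 2. Corank 0: nondegenerate Morse point, so A_1.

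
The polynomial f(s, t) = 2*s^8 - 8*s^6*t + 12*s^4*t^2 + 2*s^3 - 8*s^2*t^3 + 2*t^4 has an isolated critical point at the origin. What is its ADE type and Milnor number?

Type E_{6}, Milnor number mu = 6.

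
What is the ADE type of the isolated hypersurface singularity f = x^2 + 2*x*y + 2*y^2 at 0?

A_{1}

The Hessian of f at 0 has rank 2. Corank 0: nondegenerate Morse point, so A_1.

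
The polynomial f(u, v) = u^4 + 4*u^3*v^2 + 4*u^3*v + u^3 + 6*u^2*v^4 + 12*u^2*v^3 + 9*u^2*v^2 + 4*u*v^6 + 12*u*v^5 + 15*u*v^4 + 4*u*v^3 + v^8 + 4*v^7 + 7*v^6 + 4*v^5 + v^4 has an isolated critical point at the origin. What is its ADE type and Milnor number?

Type E_6, Milnor number mu = 6.

The Hessian of f at 0 is [[0, 0], [0, 0]] with rank 0, so corank 2. A Groebner basis of the Jacobian ideal J(f) in C{u,v} is {u^3, u^2*v, u^2/2 + u*v^2, -3*u^2/2 + v^3}; counting standard monomials gives mu = 6. Corank 2; j^3 = u^3 is a perfect cube, so E-series; the 4-jet and mu = 6 give E_6.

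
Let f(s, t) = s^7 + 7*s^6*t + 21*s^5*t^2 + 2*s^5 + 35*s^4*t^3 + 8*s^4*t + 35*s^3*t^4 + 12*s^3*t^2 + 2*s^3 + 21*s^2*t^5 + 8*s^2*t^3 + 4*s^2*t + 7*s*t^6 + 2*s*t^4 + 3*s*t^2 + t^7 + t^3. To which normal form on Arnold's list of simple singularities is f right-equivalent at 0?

The Hessian of f at 0 has rank 0. Corank 2; j^3 = (s + t)*(2*s^2 + 2*s*t + t^2) splits into three distinct lines over C (the quadratic factor has nonzero discriminant), so D_4.

D4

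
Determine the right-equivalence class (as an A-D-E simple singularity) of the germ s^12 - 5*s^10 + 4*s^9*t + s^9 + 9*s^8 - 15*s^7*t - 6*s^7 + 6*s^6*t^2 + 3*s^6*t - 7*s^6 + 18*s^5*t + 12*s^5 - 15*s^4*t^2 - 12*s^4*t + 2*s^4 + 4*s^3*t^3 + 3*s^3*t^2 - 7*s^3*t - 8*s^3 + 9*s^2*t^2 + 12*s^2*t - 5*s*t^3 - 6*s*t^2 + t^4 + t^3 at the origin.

E7

The Hessian of f at 0 is [[0, 0], [0, 0]] with rank 0, so corank 2. A Groebner basis of the Jacobian ideal J(f) in C{s,t} is {768*s^2 - 768*s*t + t^4 + 8*t^3 + 192*t^2, s^3 - 36*s^2 + 36*s*t - t^3/2 - 9*t^2, s^2*t - 40*s^2 + 40*s*t - 2*t^3/3 - 10*t^2, -32*s^2 + s*t^2 + 32*s*t - 5*t^3/6 - 8*t^2}; counting standard monomials gives mu = 7. Corank 2; j^3 = -(2*s - t)^3 is a perfect cube, so E-series; the 4-jet and mu = 7 give E_7.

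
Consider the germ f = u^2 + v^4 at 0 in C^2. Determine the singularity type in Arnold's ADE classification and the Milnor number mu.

Type A_{3}, Milnor number mu = 3.

The Hessian of f at 0 has rank 1. Corank 1: A-series; mu = 3 gives A_3.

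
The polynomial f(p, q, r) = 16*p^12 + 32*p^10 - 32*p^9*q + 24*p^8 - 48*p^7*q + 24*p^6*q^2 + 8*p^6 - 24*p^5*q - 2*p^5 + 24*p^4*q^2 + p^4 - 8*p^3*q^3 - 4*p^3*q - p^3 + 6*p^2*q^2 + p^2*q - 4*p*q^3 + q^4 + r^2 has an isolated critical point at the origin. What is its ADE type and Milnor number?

Type D_{5}, Milnor number mu = 5.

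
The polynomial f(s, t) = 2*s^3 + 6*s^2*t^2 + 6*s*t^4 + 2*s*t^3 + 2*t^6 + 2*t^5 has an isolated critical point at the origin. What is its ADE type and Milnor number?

Type E_7, Milnor number mu = 7.

The Hessian of f at 0 is [[0, 0], [0, 0]] with rank 0, so corank 2. A Groebner basis of the Jacobian ideal J(f) in C{s,t} is {-s^2 + t^4 - t^3/3, s^3, s^2*t + s^2/3 + t^3/9, s^2 + s*t^2 + t^3/3}; counting standard monomials gives mu = 7. Corank 2; j^3 = 2*s^3 is a perfect cube, so E-series; the 4-jet and mu = 7 give E_7.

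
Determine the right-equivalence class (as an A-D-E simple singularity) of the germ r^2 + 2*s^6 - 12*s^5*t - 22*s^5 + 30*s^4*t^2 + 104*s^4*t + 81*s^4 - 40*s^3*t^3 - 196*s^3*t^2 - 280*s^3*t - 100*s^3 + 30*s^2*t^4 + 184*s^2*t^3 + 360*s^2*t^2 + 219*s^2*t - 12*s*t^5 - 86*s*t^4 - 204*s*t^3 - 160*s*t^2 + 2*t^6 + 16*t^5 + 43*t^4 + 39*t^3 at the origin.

The Hessian of f at 0 has rank 1. Corank 2; j^3 = -(4*s - 3*t)*(25*s^2 - 36*s*t + 13*t^2) splits into three distinct lines over C (the quadratic factor has nonzero discriminant), so D_4.

D4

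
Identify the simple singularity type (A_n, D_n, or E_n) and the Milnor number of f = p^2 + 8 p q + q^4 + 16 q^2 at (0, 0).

Type A3, Milnor number mu = 3.

The Hessian of f at 0 is [[2, 8], [8, 32]] with rank 1, so corank 1. A Groebner basis of the Jacobian ideal J(f) in C{p,q} is {q^3, p + 4*q}; counting standard monomials gives mu = 3. Corank 1: A-series; mu = 3 gives A_3.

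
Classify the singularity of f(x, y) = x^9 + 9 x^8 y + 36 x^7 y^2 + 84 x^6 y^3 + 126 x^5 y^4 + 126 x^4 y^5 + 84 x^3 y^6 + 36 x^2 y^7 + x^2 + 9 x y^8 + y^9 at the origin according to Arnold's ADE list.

The Hessian of f at 0 has rank 1. Corank 1: A-series; mu = 8 gives A_8.

A_8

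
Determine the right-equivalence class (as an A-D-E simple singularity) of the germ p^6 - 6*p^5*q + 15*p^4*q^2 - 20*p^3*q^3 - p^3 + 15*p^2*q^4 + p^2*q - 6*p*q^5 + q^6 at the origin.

The Hessian of f at 0 has rank 0. Corank 2; j^3 = -p^2*(p - q) has shape L^2 M (L != M), so D-series; mu = 7 gives D_7.

D7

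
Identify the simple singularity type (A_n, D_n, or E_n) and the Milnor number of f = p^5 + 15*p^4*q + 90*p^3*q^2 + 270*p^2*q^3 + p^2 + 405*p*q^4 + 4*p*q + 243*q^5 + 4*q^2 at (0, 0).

Type A_4, Milnor number mu = 4.

The Hessian of f at 0 has rank 1. Corank 1: A-series; mu = 4 gives A_4.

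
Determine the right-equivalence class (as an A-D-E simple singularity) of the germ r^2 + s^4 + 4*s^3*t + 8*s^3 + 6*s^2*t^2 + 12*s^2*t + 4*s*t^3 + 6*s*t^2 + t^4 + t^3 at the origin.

The Hessian of f at 0 has rank 1. Corank 2; j^3 = (2*s + t)^3 is a perfect cube, so E-series; the 4-jet and mu = 6 give E_6.

E_6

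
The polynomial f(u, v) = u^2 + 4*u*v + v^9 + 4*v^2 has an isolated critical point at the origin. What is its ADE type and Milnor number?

The Hessian of f at 0 has rank 1. Corank 1: A-series; mu = 8 gives A_8.

Type A8, Milnor number mu = 8.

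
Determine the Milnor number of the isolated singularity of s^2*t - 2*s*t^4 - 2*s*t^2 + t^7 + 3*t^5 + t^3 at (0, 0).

The Hessian of f at 0 has rank 0. Corank 2; j^3 = t*(s - t)^2 has shape L^2 M (L != M), so D-series; mu = 6 gives D_6.

6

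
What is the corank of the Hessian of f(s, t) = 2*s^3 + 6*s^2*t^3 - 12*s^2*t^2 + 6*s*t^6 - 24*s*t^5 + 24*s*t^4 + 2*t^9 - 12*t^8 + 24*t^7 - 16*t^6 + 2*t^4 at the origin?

Hessian at 0 has rank 0.

2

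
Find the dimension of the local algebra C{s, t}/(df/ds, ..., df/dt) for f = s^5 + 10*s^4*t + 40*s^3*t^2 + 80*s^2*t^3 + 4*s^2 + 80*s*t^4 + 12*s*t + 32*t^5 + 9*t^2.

The Hessian of f at 0 is [[8, 12], [12, 18]] with rank 1, so corank 1. A Groebner basis of the Jacobian ideal J(f) in C{s,t} is {t^4, s + 3*t/2}; counting standard monomials gives mu = 4. Corank 1: A-series; mu = 4 gives A_4.

4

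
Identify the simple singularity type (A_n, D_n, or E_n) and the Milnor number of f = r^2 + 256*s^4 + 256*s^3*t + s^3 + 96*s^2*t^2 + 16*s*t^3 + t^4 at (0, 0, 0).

Type E_6, Milnor number mu = 6.

The Hessian of f at 0 has rank 1. Corank 2; j^3 = s^3 is a perfect cube, so E-series; the 4-jet and mu = 6 give E_6.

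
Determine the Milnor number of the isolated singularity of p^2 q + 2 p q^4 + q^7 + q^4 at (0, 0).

5

The Hessian of f at 0 has rank 0. Corank 2; j^3 = p^2*q has shape L^2 M (L != M), so D-series; mu = 5 gives D_5.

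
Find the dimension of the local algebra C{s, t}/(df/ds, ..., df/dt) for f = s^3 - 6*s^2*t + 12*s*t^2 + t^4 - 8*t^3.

The Hessian of f at 0 has rank 0. Corank 2; j^3 = (s - 2*t)^3 is a perfect cube, so E-series; the 4-jet and mu = 6 give E_6.

6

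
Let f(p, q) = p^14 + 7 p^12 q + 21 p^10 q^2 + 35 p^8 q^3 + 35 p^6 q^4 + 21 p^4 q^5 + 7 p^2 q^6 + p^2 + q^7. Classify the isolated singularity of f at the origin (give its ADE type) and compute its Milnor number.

The Hessian of f at 0 has rank 1. Corank 1: A-series; mu = 6 gives A_6.

Type A6, Milnor number mu = 6.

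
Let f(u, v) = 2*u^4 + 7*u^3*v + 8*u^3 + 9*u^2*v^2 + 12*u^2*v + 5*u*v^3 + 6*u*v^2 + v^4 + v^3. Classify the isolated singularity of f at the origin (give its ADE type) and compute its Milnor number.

Type E_{7}, Milnor number mu = 7.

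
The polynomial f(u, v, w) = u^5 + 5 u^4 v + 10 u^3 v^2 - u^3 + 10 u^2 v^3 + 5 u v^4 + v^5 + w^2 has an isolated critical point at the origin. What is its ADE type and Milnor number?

Type E8, Milnor number mu = 8.

The Hessian of f at 0 has rank 1. Corank 2; j^3 = -u^3 is a perfect cube, so E-series; the 5-jet and mu = 8 give E_8.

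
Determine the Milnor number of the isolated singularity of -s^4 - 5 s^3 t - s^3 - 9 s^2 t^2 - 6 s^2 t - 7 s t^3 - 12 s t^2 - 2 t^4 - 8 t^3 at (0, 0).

7

The Hessian of f at 0 has rank 0. Corank 2; j^3 = -(s + 2*t)^3 is a perfect cube, so E-series; the 4-jet and mu = 7 give E_7.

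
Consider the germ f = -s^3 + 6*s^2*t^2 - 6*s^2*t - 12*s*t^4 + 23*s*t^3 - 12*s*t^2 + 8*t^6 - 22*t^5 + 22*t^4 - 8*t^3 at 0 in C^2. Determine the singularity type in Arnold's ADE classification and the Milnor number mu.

Type E_{7}, Milnor number mu = 7.

The Hessian of f at 0 is [[0, 0], [0, 0]] with rank 0, so corank 2. A Groebner basis of the Jacobian ideal J(f) in C{s,t} is {-s^2/4 - s*t + t^4 - t^3/12 - t^2, s^3 - 13*s^2/2 - 26*s*t + 35*t^3/6 - 26*t^2, s^2*t + 25*s^2/12 + 25*s*t/3 - 119*t^3/36 + 25*t^2/3, -s^2/2 + s*t^2 - 2*s*t + 11*t^3/6 - 2*t^2}; counting standard monomials gives mu = 7. Corank 2; j^3 = -(s + 2*t)^3 is a perfect cube, so E-series; the 4-jet and mu = 7 give E_7.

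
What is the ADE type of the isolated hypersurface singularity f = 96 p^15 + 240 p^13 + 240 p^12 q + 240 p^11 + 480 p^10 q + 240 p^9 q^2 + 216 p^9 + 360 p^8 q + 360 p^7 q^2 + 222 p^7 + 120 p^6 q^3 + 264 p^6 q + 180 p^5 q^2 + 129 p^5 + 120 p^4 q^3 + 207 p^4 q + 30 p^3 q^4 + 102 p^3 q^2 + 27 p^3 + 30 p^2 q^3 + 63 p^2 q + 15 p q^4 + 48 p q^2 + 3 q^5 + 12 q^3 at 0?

D_{6}

The Hessian of f at 0 is [[0, 0], [0, 0]] with rank 0, so corank 2. A Groebner basis of the Jacobian ideal J(f) in C{p,q} is {-243*p*q/101 + q^4 - 162*q^2/101, p*q^2 + 2*q^3/3, p^2 + 409*p*q/303 + 46*q^2/101}; counting standard monomials gives mu = 6. Corank 2; j^3 = 3*(p + q)*(3*p + 2*q)^2 has shape L^2 M (L != M), so D-series; mu = 6 gives D_6.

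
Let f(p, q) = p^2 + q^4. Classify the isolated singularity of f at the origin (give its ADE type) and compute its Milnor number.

Type A3, Milnor number mu = 3.

The Hessian of f at 0 is [[2, 0], [0, 0]] with rank 1, so corank 1. A Groebner basis of the Jacobian ideal J(f) in C{p,q} is {q^3, p}; counting standard monomials gives mu = 3. Corank 1: A-series; mu = 3 gives A_3.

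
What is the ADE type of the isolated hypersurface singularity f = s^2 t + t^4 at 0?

The Hessian of f at 0 has rank 0. Corank 2; j^3 = s^2*t has shape L^2 M (L != M), so D-series; mu = 5 gives D_5.

D5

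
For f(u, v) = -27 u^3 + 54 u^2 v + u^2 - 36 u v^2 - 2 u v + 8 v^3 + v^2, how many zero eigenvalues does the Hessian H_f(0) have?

1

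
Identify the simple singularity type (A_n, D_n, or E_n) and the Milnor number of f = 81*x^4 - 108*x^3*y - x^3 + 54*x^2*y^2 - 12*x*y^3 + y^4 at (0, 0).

Type E_6, Milnor number mu = 6.

The Hessian of f at 0 is [[0, 0], [0, 0]] with rank 0, so corank 2. A Groebner basis of the Jacobian ideal J(f) in C{x,y} is {y^4, x*y^2 - y^3/9, x^2}; counting standard monomials gives mu = 6. Corank 2; j^3 = -x^3 is a perfect cube, so E-series; the 4-jet and mu = 6 give E_6.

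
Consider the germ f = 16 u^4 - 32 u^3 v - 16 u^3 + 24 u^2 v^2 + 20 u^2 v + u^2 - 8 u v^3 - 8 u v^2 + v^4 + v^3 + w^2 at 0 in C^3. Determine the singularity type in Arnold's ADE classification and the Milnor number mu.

Type A2, Milnor number mu = 2.

The Hessian of f at 0 has rank 2. Corank 1: A-series; mu = 2 gives A_2.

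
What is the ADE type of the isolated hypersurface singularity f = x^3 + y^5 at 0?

The Hessian of f at 0 is [[0, 0], [0, 0]] with rank 0, so corank 2. A Groebner basis of the Jacobian ideal J(f) in C{x,y} is {y^4, x^2}; counting standard monomials gives mu = 8. Corank 2; j^3 = x^3 is a perfect cube, so E-series; the 5-jet and mu = 8 give E_8.

E8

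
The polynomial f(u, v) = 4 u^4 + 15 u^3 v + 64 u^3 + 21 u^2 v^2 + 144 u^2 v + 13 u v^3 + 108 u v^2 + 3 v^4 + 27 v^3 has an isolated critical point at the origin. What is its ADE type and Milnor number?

The Hessian of f at 0 has rank 0. Corank 2; j^3 = (4*u + 3*v)^3 is a perfect cube, so E-series; the 4-jet and mu = 7 give E_7.

Type E7, Milnor number mu = 7.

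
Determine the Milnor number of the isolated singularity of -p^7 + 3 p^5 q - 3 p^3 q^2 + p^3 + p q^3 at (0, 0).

7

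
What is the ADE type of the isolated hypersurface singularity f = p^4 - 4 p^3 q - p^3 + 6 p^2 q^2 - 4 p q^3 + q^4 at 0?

E_6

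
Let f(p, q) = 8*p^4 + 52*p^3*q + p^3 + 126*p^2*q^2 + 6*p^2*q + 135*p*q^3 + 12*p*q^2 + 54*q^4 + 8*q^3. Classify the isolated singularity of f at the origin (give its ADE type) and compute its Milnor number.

The Hessian of f at 0 is [[0, 0], [0, 0]] with rank 0, so corank 2. A Groebner basis of the Jacobian ideal J(f) in C{p,q} is {3*p^2/4 + 3*p*q + q^4 - q^3/4 + 3*q^2, p^3 + 21*p^2/2 + 42*p*q + 9*q^3/2 + 42*q^2, p^2*q - 15*p^2/4 - 15*p*q - 11*q^3/4 - 15*q^2, p^2 + p*q^2 + 4*p*q + 5*q^3/3 + 4*q^2}; counting standard monomials gives mu = 7. Corank 2; j^3 = (p + 2*q)^3 is a perfect cube, so E-series; the 4-jet and mu = 7 give E_7.

Type E_7, Milnor number mu = 7.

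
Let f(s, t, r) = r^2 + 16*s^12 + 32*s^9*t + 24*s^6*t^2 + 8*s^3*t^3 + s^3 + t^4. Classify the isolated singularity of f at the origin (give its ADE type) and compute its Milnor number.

Type E_{6}, Milnor number mu = 6.

The Hessian of f at 0 has rank 1. Corank 2; j^3 = s^3 is a perfect cube, so E-series; the 4-jet and mu = 6 give E_6.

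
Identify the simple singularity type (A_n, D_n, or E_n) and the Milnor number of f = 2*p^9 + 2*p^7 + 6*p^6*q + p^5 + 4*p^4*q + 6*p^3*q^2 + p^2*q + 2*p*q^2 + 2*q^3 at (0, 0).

The Hessian of f at 0 is [[0, 0], [0, 0]] with rank 0, so corank 2. A Groebner basis of the Jacobian ideal J(f) in C{p,q} is {q^3, p^2 + 2*q^2, p*q + q^2}; counting standard monomials gives mu = 4. Corank 2; j^3 = q*(p^2 + 2*p*q + 2*q^2) splits into three distinct lines over C (the quadratic factor has nonzero discriminant), so D_4.

Type D4, Milnor number mu = 4.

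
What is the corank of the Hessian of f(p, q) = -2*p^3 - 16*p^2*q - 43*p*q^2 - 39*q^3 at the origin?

2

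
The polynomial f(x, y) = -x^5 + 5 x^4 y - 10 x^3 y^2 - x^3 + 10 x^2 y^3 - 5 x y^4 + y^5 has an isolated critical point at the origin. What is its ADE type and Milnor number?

Type E_8, Milnor number mu = 8.

The Hessian of f at 0 has rank 0. Corank 2; j^3 = -x^3 is a perfect cube, so E-series; the 5-jet and mu = 8 give E_8.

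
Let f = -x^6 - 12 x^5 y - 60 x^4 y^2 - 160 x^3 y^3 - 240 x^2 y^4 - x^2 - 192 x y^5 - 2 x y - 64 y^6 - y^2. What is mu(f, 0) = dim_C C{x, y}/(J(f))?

5

The Hessian of f at 0 is [[-2, -2], [-2, -2]] with rank 1, so corank 1. A Groebner basis of the Jacobian ideal J(f) in C{x,y} is {y^5, x + y}; counting standard monomials gives mu = 5. Corank 1: A-series; mu = 5 gives A_5.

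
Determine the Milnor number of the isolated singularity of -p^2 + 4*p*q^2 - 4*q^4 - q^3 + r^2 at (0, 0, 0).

The Hessian of f at 0 has rank 2. Corank 1: A-series; mu = 2 gives A_2.

2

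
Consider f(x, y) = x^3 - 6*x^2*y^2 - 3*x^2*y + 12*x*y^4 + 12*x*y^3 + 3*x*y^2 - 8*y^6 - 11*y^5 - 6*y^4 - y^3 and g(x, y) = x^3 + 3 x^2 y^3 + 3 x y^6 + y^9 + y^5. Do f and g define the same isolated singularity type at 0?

The Hessian of f at 0 is [[0, 0], [0, 0]] with rank 0, so corank 2. A Groebner basis of the Jacobian ideal J(f) in C{x,y} is {y^4, x^3 - 3*x^2*y + 3*x^2/4 - 3*x*y/2 + 2*y^3 + 3*y^2/4, -x^2/4 + x*y^2 + x*y/2 - y^3 - y^2/4}; counting standard monomials gives mu = 8. Corank 2; j^3 = (x - y)^3 is a perfect cube, so E-series; the 5-jet and mu = 8 give E_8. The Hessian of g at 0 is [[0, 0], [0, 0]] with rank 0, so corank 2. A Groebner basis of the Jacobian ideal J(g) in C{x,y} is {x^2/2 + x*y^3, y^4, x^3, x^2*y}; counting standard monomials gives mu = 8. Corank 2; j^3 = x^3 is a perfect cube, so E-series; the 5-jet and mu = 8 give E_8. Both have type E_8, hence right-equivalent.

Yes.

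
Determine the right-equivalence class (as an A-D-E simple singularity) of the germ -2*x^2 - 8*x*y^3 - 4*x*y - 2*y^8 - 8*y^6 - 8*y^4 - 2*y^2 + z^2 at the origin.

The Hessian of f at 0 has rank 2. Corank 1: A-series; mu = 7 gives A_7.

A_7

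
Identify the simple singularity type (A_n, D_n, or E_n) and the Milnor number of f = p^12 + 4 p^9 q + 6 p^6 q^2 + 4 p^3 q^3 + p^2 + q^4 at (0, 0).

Type A_3, Milnor number mu = 3.

The Hessian of f at 0 has rank 1. Corank 1: A-series; mu = 3 gives A_3.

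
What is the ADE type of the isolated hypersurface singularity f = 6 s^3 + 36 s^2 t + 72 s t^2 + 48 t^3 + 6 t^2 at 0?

A_2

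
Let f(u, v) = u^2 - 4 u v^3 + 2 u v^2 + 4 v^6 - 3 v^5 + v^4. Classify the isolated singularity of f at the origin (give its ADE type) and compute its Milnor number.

Type A4, Milnor number mu = 4.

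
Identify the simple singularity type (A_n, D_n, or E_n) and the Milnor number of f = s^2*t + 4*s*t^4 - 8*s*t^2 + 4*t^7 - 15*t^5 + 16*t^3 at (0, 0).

Type D_{6}, Milnor number mu = 6.

The Hessian of f at 0 is [[0, 0], [0, 0]] with rank 0, so corank 2. A Groebner basis of the Jacobian ideal J(f) in C{s,t} is {s*t/2 + t^4 - 2*t^2, s*t^2 - 4*t^3, s^2 - 21*s*t/2 + 26*t^2}; counting standard monomials gives mu = 6. Corank 2; j^3 = t*(s - 4*t)^2 has shape L^2 M (L != M), so D-series; mu = 6 gives D_6.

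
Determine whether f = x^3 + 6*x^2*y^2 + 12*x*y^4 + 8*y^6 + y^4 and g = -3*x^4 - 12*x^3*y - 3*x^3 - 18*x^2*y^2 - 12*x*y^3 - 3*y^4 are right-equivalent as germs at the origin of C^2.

Yes.

The Hessian of f at 0 is [[0, 0], [0, 0]] with rank 0, so corank 2. A Groebner basis of the Jacobian ideal J(f) in C{x,y} is {x^3, x^2*y, x^2/4 + x*y^2, y^3}; counting standard monomials gives mu = 6. Corank 2; j^3 = x^3 is a perfect cube, so E-series; the 4-jet and mu = 6 give E_6. The Hessian of g at 0 is [[0, 0], [0, 0]] with rank 0, so corank 2. A Groebner basis of the Jacobian ideal J(g) in C{x,y} is {y^4, x*y^2 + y^3/3, x^2}; counting standard monomials gives mu = 6. Corank 2; j^3 = -3*x^3 is a perfect cube, so E-series; the 4-jet and mu = 6 give E_6. Both have type E_6, hence right-equivalent.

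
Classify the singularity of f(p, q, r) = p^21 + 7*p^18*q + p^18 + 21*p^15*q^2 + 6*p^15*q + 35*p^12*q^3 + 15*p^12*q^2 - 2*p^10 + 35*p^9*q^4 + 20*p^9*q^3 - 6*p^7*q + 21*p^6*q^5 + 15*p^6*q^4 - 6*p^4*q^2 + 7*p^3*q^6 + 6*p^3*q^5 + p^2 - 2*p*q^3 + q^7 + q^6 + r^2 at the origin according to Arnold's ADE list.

The Hessian of f at 0 has rank 2. Corank 1: A-series; mu = 6 gives A_6.

A_{6}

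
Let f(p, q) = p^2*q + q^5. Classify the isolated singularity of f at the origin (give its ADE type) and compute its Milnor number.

Type D6, Milnor number mu = 6.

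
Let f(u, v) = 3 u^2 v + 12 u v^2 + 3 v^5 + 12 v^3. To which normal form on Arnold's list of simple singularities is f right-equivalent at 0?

D_6

The Hessian of f at 0 has rank 0. Corank 2; j^3 = 3*v*(u + 2*v)^2 has shape L^2 M (L != M), so D-series; mu = 6 gives D_6.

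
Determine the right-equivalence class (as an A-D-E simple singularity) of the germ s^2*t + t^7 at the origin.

The Hessian of f at 0 has rank 0. Corank 2; j^3 = s^2*t has shape L^2 M (L != M), so D-series; mu = 8 gives D_8.

D_8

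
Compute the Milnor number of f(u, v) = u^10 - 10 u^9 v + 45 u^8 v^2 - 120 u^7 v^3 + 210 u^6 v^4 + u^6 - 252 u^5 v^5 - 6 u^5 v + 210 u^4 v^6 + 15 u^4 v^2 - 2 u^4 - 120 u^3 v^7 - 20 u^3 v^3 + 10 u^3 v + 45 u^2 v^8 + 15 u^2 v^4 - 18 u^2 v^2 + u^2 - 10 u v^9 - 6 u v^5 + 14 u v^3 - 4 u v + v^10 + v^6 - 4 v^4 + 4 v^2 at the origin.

The Hessian of f at 0 is [[2, -4], [-4, 8]] with rank 1, so corank 1. A Groebner basis of the Jacobian ideal J(f) in C{u,v} is {-4*u*v^2 + u + v^5 + 7*v^3 - 2*v, u^2/2 + u*v^3 - 5*u*v/2 - 3*v^4/2 + 3*v^2, u^3 - 6*u*v^2 - 2*u + 6*v^3 + 4*v, u^2*v - 3*u*v^2 - u/3 + 7*v^3/3 + 2*v/3}; counting standard monomials gives mu = 9. Corank 1: A-series; mu = 9 gives A_9.

9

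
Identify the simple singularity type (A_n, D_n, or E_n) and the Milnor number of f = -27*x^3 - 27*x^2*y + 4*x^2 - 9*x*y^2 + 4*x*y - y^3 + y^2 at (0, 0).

Type A_{2}, Milnor number mu = 2.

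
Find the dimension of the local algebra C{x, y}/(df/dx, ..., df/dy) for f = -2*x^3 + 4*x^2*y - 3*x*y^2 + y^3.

4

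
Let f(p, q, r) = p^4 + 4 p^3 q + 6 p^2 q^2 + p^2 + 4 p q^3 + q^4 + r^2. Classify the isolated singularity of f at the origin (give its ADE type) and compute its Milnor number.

Type A_3, Milnor number mu = 3.

The Hessian of f at 0 has rank 2. Corank 1: A-series; mu = 3 gives A_3.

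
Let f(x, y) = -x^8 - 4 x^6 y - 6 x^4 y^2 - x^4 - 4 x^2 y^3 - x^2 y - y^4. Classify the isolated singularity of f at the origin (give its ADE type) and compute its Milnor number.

Type D_5, Milnor number mu = 5.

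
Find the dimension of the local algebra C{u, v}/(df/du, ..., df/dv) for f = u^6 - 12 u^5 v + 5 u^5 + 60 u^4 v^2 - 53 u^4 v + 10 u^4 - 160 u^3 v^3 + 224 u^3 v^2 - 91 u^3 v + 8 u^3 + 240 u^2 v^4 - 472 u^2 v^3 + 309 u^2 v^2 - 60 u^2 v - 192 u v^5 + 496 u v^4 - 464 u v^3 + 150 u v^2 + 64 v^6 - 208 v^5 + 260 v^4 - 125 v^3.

The Hessian of f at 0 has rank 0. Corank 2; j^3 = (2*u - 5*v)^3 is a perfect cube, so E-series; the 4-jet and mu = 7 give E_7.

7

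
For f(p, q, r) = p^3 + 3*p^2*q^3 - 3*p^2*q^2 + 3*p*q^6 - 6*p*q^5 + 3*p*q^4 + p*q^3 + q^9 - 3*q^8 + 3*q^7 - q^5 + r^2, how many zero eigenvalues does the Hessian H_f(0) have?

2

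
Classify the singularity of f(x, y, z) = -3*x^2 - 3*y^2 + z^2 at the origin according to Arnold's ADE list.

The Hessian of f at 0 is [[-6, 0, 0], [0, -6, 0], [0, 0, 2]] with rank 3, so corank 0. A Groebner basis of the Jacobian ideal J(f) in C{x,y,z} is {x, y, z}; counting standard monomials gives mu = 1. Corank 0: nondegenerate Morse point, so A_1.

A1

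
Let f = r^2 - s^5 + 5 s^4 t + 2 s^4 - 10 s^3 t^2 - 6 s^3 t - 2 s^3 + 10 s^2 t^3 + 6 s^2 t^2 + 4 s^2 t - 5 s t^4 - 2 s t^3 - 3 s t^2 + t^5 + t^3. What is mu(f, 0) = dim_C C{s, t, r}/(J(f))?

4

The Hessian of f at 0 has rank 1. Corank 2; j^3 = -(s - t)*(2*s^2 - 2*s*t + t^2) splits into three distinct lines over C (the quadratic factor has nonzero discriminant), so D_4.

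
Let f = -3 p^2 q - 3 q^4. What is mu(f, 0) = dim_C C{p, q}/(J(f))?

The Hessian of f at 0 is [[0, 0], [0, 0]] with rank 0, so corank 2. A Groebner basis of the Jacobian ideal J(f) in C{p,q} is {p^3, p^2/4 + q^3, p*q}; counting standard monomials gives mu = 5. Corank 2; j^3 = -3*p^2*q has shape L^2 M (L != M), so D-series; mu = 5 gives D_5.

5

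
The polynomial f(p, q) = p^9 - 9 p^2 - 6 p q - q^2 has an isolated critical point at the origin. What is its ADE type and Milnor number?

Type A8, Milnor number mu = 8.

The Hessian of f at 0 has rank 1. Corank 1: A-series; mu = 8 gives A_8.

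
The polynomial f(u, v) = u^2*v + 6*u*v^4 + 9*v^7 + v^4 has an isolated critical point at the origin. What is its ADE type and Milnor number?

The Hessian of f at 0 has rank 0. Corank 2; j^3 = u^2*v has shape L^2 M (L != M), so D-series; mu = 5 gives D_5.

Type D_{5}, Milnor number mu = 5.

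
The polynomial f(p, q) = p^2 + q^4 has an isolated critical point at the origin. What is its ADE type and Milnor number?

The Hessian of f at 0 is [[2, 0], [0, 0]] with rank 1, so corank 1. A Groebner basis of the Jacobian ideal J(f) in C{p,q} is {q^3, p}; counting standard monomials gives mu = 3. Corank 1: A-series; mu = 3 gives A_3.

Type A_3, Milnor number mu = 3.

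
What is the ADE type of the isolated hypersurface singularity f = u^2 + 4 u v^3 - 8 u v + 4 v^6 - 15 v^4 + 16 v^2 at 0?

A_3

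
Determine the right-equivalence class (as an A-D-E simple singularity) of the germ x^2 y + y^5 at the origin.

The Hessian of f at 0 has rank 0. Corank 2; j^3 = x^2*y has shape L^2 M (L != M), so D-series; mu = 6 gives D_6.

D_{6}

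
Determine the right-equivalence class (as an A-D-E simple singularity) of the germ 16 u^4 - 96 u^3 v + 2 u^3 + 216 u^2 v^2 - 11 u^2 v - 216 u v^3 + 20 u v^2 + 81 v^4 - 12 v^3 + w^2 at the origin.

The Hessian of f at 0 has rank 1. Corank 2; j^3 = (u - 2*v)^2*(2*u - 3*v) has shape L^2 M (L != M), so D-series; mu = 5 gives D_5.

D5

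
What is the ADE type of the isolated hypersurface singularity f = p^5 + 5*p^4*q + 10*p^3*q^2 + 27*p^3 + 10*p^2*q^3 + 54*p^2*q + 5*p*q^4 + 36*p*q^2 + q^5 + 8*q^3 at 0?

E8

The Hessian of f at 0 has rank 0. Corank 2; j^3 = (3*p + 2*q)^3 is a perfect cube, so E-series; the 5-jet and mu = 8 give E_8.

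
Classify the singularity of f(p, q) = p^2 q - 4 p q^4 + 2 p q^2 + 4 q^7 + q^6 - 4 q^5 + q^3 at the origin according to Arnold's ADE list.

D7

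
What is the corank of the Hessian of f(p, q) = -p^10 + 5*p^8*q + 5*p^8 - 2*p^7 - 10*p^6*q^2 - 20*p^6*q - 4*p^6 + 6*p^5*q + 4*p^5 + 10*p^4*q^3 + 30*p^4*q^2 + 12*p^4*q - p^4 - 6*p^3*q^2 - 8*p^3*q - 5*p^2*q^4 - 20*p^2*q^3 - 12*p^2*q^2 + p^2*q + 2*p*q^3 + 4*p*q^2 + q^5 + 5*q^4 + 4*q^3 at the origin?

2

Hessian at 0 has rank 0.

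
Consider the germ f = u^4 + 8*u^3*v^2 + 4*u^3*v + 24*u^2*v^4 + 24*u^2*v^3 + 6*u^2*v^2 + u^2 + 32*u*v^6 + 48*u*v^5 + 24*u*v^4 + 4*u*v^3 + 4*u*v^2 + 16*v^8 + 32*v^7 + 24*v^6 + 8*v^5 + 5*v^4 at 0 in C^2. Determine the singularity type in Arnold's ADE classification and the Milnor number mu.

Type A_3, Milnor number mu = 3.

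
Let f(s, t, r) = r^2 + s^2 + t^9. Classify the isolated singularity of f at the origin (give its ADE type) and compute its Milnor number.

The Hessian of f at 0 is [[2, 0, 0], [0, 0, 0], [0, 0, 2]] with rank 2, so corank 1. A Groebner basis of the Jacobian ideal J(f) in C{s,t,r} is {t^8, s, r}; counting standard monomials gives mu = 8. Corank 1: A-series; mu = 8 gives A_8.

Type A8, Milnor number mu = 8.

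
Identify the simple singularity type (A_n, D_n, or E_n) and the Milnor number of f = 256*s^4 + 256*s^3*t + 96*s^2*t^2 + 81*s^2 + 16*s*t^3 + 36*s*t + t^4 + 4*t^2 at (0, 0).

The Hessian of f at 0 is [[162, 36], [36, 8]] with rank 1, so corank 1. A Groebner basis of the Jacobian ideal J(f) in C{s,t} is {t^3, s + 2*t/9}; counting standard monomials gives mu = 3. Corank 1: A-series; mu = 3 gives A_3.

Type A3, Milnor number mu = 3.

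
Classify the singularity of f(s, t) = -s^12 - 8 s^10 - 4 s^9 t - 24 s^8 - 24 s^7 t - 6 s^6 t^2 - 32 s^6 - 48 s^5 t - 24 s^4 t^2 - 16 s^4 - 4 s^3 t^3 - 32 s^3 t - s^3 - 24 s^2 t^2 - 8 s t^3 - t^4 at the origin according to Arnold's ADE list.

E_6

The Hessian of f at 0 is [[0, 0], [0, 0]] with rank 0, so corank 2. A Groebner basis of the Jacobian ideal J(f) in C{s,t} is {t^4, s*t^2 + t^3/6, s^2}; counting standard monomials gives mu = 6. Corank 2; j^3 = -s^3 is a perfect cube, so E-series; the 4-jet and mu = 6 give E_6.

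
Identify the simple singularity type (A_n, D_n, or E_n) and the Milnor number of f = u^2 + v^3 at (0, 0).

Type A2, Milnor number mu = 2.

The Hessian of f at 0 has rank 1. Corank 1: A-series; mu = 2 gives A_2.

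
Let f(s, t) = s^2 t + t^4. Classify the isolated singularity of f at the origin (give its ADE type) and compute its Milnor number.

Type D_{5}, Milnor number mu = 5.

The Hessian of f at 0 has rank 0. Corank 2; j^3 = s^2*t has shape L^2 M (L != M), so D-series; mu = 5 gives D_5.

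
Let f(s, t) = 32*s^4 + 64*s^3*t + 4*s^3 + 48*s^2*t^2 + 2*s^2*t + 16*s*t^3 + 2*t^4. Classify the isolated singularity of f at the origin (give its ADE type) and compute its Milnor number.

Type D5, Milnor number mu = 5.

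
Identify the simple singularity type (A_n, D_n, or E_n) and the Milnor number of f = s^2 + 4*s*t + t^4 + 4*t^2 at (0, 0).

The Hessian of f at 0 has rank 1. Corank 1: A-series; mu = 3 gives A_3.

Type A_{3}, Milnor number mu = 3.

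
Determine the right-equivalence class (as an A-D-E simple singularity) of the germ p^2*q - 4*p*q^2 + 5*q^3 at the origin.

The Hessian of f at 0 is [[0, 0], [0, 0]] with rank 0, so corank 2. A Groebner basis of the Jacobian ideal J(f) in C{p,q} is {q^3, p^2 - q^2, p*q - 2*q^2}; counting standard monomials gives mu = 4. Corank 2; j^3 = q*(p^2 - 4*p*q + 5*q^2) splits into three distinct lines over C (the quadratic factor has nonzero discriminant), so D_4.

D_{4}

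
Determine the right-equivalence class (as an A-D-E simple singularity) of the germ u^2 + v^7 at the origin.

A_{6}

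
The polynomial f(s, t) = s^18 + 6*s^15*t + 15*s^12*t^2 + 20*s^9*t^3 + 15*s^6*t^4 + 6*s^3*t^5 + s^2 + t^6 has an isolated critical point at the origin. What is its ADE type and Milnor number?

The Hessian of f at 0 has rank 1. Corank 1: A-series; mu = 5 gives A_5.

Type A_{5}, Milnor number mu = 5.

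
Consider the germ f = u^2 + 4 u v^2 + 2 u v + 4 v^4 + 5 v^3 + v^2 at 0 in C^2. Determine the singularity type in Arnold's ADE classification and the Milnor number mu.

Type A_2, Milnor number mu = 2.

The Hessian of f at 0 is [[2, 2], [2, 2]] with rank 1, so corank 1. A Groebner basis of the Jacobian ideal J(f) in C{u,v} is {v^2, u + v}; counting standard monomials gives mu = 2. Corank 1: A-series; mu = 2 gives A_2.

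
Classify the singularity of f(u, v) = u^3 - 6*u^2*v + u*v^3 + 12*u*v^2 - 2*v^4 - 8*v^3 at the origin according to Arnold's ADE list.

The Hessian of f at 0 has rank 0. Corank 2; j^3 = (u - 2*v)^3 is a perfect cube, so E-series; the 4-jet and mu = 7 give E_7.

E_7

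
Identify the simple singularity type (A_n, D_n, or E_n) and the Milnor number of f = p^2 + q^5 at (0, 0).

The Hessian of f at 0 has rank 1. Corank 1: A-series; mu = 4 gives A_4.

Type A4, Milnor number mu = 4.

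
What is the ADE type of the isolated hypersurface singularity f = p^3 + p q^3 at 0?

E_7

The Hessian of f at 0 has rank 0. Corank 2; j^3 = p^3 is a perfect cube, so E-series; the 4-jet and mu = 7 give E_7.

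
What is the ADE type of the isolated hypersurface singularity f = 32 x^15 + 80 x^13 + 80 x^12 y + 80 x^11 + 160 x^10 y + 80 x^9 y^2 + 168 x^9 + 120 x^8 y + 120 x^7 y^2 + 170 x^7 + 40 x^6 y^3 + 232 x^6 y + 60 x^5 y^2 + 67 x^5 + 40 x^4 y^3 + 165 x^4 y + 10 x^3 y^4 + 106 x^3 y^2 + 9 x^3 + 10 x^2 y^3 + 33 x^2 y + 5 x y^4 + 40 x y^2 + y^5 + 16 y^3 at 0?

The Hessian of f at 0 has rank 0. Corank 2; j^3 = (x + y)*(3*x + 4*y)^2 has shape L^2 M (L != M), so D-series; mu = 6 gives D_6.

D_6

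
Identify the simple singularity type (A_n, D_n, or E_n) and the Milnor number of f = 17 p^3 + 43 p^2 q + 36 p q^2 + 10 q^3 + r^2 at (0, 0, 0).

Type D_{4}, Milnor number mu = 4.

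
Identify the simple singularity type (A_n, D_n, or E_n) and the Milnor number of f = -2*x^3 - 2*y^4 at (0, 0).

Type E6, Milnor number mu = 6.

The Hessian of f at 0 has rank 0. Corank 2; j^3 = -2*x^3 is a perfect cube, so E-series; the 4-jet and mu = 6 give E_6.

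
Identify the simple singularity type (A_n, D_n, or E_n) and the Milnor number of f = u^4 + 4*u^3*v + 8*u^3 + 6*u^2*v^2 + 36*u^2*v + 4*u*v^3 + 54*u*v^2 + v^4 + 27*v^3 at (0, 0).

Type E6, Milnor number mu = 6.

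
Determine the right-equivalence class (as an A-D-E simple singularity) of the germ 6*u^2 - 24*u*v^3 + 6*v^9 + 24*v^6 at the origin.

The Hessian of f at 0 has rank 1. Corank 1: A-series; mu = 8 gives A_8.

A_8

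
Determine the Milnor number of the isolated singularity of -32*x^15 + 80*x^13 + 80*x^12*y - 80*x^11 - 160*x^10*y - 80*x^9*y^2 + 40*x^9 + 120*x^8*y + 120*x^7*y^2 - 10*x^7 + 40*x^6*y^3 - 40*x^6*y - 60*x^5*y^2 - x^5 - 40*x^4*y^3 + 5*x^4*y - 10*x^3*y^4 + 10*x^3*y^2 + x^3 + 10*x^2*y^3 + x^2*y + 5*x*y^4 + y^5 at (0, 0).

6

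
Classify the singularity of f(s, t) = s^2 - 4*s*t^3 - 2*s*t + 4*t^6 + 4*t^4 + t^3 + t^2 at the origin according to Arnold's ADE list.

A_{2}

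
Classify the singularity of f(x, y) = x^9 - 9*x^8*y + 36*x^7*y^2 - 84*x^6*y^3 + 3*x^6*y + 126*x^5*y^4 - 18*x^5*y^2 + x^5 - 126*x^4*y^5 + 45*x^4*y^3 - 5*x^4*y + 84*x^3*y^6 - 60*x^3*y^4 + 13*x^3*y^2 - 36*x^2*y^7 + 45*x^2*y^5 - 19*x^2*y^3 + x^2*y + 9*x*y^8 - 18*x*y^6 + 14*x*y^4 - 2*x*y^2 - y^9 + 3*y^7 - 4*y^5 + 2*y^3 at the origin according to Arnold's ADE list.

The Hessian of f at 0 is [[0, 0], [0, 0]] with rank 0, so corank 2. A Groebner basis of the Jacobian ideal J(f) in C{x,y} is {y^3, x^2 + 2*y^2, x*y - y^2}; counting standard monomials gives mu = 4. Corank 2; j^3 = y*(x^2 - 2*x*y + 2*y^2) splits into three distinct lines over C (the quadratic factor has nonzero discriminant), so D_4.

D_{4}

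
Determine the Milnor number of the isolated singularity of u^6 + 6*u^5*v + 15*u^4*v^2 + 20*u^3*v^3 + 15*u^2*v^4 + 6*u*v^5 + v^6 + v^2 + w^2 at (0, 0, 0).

5

The Hessian of f at 0 has rank 2. Corank 1: A-series; mu = 5 gives A_5.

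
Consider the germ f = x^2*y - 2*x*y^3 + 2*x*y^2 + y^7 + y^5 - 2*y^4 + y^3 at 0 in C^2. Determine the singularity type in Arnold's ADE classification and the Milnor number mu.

Type D_8, Milnor number mu = 8.

The Hessian of f at 0 is [[0, 0], [0, 0]] with rank 0, so corank 2. A Groebner basis of the Jacobian ideal J(f) in C{x,y} is {x^2*y^2 + 2*x^2*y + x^2/7 + 20*x*y^2/7 + 8*x*y/7 + y^2, x^3 + 3*x^2*y + x^2/7 + 20*x*y^2/7 + 8*x*y/7 + y^2, -x*y + y^3 - y^2}; counting standard monomials gives mu = 8. Corank 2; j^3 = y*(x + y)^2 has shape L^2 M (L != M), so D-series; mu = 8 gives D_8.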